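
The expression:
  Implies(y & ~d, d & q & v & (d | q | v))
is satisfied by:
  {d: True, y: False}
  {y: False, d: False}
  {y: True, d: True}


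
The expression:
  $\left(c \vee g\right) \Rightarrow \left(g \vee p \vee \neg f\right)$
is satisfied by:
  {p: True, g: True, c: False, f: False}
  {p: True, c: False, g: False, f: False}
  {g: True, p: False, c: False, f: False}
  {p: False, c: False, g: False, f: False}
  {f: True, p: True, g: True, c: False}
  {f: True, p: True, c: False, g: False}
  {f: True, g: True, p: False, c: False}
  {f: True, p: False, c: False, g: False}
  {p: True, c: True, g: True, f: False}
  {p: True, c: True, f: False, g: False}
  {c: True, g: True, f: False, p: False}
  {c: True, f: False, g: False, p: False}
  {p: True, c: True, f: True, g: True}
  {p: True, c: True, f: True, g: False}
  {c: True, f: True, g: True, p: False}


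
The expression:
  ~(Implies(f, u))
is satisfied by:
  {f: True, u: False}


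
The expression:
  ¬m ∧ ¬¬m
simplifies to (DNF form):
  False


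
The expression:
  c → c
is always true.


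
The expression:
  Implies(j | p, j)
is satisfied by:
  {j: True, p: False}
  {p: False, j: False}
  {p: True, j: True}


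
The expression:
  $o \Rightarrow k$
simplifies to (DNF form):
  $k \vee \neg o$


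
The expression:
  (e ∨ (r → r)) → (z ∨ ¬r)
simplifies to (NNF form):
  z ∨ ¬r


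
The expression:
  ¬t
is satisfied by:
  {t: False}


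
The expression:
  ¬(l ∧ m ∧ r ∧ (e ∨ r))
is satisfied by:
  {l: False, m: False, r: False}
  {r: True, l: False, m: False}
  {m: True, l: False, r: False}
  {r: True, m: True, l: False}
  {l: True, r: False, m: False}
  {r: True, l: True, m: False}
  {m: True, l: True, r: False}


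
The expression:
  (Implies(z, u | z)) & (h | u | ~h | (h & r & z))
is always true.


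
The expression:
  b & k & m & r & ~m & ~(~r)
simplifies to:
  False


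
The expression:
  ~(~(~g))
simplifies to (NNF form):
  ~g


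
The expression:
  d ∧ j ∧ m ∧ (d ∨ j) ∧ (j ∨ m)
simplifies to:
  d ∧ j ∧ m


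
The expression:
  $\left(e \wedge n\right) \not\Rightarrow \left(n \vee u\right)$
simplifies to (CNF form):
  $\text{False}$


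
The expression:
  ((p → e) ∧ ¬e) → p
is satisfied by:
  {e: True, p: True}
  {e: True, p: False}
  {p: True, e: False}


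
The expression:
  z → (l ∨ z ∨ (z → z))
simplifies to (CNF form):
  True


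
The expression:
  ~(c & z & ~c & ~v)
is always true.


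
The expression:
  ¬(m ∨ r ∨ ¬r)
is never true.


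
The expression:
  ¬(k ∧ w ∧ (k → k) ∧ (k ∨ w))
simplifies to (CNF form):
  ¬k ∨ ¬w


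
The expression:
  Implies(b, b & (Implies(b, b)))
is always true.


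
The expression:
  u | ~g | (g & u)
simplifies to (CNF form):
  u | ~g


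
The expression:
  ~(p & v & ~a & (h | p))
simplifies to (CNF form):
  a | ~p | ~v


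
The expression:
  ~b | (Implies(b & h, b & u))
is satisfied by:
  {u: True, h: False, b: False}
  {h: False, b: False, u: False}
  {b: True, u: True, h: False}
  {b: True, h: False, u: False}
  {u: True, h: True, b: False}
  {h: True, u: False, b: False}
  {b: True, h: True, u: True}


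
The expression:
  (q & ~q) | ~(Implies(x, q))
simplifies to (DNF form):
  x & ~q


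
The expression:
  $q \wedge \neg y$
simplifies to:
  $q \wedge \neg y$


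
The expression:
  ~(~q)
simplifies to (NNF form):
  q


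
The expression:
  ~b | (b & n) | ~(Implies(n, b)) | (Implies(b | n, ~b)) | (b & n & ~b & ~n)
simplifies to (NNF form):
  n | ~b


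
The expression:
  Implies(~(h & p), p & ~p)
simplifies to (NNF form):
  h & p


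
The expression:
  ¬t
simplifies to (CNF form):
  ¬t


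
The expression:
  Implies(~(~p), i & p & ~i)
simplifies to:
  ~p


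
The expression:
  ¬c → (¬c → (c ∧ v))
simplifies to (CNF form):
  c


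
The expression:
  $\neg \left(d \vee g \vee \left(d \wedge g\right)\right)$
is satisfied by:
  {g: False, d: False}


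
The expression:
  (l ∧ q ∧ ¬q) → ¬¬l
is always true.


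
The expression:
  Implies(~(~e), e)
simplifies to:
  True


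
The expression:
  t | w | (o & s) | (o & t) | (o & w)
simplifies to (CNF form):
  (o | t | w) & (s | t | w)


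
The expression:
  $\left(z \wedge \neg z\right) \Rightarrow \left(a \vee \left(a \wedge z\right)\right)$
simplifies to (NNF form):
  $\text{True}$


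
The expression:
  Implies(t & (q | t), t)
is always true.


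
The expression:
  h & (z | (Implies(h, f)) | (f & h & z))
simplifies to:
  h & (f | z)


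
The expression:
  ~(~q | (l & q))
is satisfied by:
  {q: True, l: False}


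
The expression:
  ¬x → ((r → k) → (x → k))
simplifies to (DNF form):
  True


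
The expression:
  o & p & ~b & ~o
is never true.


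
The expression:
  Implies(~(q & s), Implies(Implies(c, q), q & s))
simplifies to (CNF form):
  (c | q) & (c | s) & (q | ~q) & (s | ~q)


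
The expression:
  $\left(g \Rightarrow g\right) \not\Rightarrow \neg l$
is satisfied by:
  {l: True}


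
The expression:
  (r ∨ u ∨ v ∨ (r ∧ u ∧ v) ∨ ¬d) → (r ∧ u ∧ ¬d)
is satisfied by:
  {r: True, u: True, v: False, d: False}
  {r: True, v: True, u: True, d: False}
  {d: True, u: False, v: False, r: False}


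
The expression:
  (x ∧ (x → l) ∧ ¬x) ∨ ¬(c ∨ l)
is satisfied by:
  {l: False, c: False}


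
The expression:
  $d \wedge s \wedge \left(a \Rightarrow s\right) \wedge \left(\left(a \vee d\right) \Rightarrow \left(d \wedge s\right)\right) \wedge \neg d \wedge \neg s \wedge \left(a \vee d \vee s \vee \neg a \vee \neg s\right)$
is never true.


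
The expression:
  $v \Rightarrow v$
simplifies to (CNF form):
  $\text{True}$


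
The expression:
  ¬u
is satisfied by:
  {u: False}


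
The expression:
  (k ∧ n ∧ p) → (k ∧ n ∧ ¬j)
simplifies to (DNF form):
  ¬j ∨ ¬k ∨ ¬n ∨ ¬p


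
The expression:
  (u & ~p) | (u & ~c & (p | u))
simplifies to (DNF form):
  (u & ~c) | (u & ~p)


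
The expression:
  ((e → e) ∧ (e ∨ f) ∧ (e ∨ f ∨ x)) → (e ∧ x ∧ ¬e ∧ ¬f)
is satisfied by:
  {e: False, f: False}


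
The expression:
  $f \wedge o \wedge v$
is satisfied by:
  {f: True, o: True, v: True}


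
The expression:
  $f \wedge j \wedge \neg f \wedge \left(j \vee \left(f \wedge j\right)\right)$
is never true.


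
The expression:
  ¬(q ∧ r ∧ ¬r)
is always true.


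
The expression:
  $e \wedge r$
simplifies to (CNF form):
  $e \wedge r$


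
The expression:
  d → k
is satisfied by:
  {k: True, d: False}
  {d: False, k: False}
  {d: True, k: True}


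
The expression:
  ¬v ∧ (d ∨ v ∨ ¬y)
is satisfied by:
  {d: True, v: False, y: False}
  {v: False, y: False, d: False}
  {d: True, y: True, v: False}


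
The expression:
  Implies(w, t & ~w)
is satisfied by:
  {w: False}


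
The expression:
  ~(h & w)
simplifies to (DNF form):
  ~h | ~w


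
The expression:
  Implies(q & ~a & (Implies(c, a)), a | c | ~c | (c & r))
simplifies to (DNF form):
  True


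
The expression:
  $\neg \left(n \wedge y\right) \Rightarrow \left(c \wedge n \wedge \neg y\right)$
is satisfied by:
  {n: True, y: True, c: True}
  {n: True, y: True, c: False}
  {n: True, c: True, y: False}


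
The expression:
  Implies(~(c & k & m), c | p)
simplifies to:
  c | p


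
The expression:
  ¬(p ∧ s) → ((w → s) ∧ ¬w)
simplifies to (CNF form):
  (p ∨ ¬w) ∧ (s ∨ ¬w)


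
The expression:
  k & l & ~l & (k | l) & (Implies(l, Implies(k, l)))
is never true.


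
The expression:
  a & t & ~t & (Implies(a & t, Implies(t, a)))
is never true.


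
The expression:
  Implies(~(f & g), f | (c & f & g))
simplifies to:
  f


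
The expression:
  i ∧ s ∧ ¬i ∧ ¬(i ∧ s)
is never true.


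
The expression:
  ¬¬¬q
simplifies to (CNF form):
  ¬q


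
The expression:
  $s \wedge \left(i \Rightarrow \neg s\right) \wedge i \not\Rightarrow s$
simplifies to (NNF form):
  $\text{False}$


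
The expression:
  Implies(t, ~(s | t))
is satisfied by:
  {t: False}


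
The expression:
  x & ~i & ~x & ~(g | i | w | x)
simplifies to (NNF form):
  False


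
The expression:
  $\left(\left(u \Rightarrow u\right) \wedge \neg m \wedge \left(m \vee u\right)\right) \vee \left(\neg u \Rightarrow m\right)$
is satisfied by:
  {m: True, u: True}
  {m: True, u: False}
  {u: True, m: False}


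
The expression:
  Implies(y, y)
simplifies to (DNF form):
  True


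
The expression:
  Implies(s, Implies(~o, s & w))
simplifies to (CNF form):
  o | w | ~s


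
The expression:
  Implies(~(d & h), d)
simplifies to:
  d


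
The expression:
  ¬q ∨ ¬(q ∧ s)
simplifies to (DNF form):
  ¬q ∨ ¬s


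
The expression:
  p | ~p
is always true.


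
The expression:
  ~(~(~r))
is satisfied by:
  {r: False}


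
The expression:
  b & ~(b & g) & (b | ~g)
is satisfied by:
  {b: True, g: False}


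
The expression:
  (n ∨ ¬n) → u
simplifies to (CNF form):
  u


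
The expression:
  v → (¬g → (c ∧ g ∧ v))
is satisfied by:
  {g: True, v: False}
  {v: False, g: False}
  {v: True, g: True}


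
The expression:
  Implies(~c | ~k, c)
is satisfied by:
  {c: True}


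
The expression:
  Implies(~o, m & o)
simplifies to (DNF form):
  o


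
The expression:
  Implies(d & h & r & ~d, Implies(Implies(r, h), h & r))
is always true.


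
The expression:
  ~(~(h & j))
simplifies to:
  h & j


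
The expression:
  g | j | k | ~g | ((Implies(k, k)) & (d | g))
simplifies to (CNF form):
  True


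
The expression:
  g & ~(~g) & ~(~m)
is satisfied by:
  {m: True, g: True}


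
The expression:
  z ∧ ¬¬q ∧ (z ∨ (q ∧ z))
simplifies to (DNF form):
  q ∧ z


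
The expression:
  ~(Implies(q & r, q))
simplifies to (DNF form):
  False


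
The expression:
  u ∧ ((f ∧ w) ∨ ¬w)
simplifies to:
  u ∧ (f ∨ ¬w)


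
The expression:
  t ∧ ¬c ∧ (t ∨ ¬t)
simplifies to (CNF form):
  t ∧ ¬c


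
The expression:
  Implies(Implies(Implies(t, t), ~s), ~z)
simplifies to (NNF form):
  s | ~z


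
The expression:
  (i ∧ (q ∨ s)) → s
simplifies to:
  s ∨ ¬i ∨ ¬q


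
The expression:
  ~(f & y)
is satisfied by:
  {y: False, f: False}
  {f: True, y: False}
  {y: True, f: False}


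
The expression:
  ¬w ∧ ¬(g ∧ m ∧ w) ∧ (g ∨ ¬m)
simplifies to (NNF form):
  ¬w ∧ (g ∨ ¬m)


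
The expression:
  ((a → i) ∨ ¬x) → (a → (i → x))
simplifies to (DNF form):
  x ∨ ¬a ∨ ¬i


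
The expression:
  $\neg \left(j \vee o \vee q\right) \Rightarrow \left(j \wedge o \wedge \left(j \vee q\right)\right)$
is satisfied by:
  {j: True, q: True, o: True}
  {j: True, q: True, o: False}
  {j: True, o: True, q: False}
  {j: True, o: False, q: False}
  {q: True, o: True, j: False}
  {q: True, o: False, j: False}
  {o: True, q: False, j: False}


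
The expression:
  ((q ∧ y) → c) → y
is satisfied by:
  {y: True}


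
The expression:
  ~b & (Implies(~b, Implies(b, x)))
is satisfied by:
  {b: False}


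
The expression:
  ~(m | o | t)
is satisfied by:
  {o: False, t: False, m: False}


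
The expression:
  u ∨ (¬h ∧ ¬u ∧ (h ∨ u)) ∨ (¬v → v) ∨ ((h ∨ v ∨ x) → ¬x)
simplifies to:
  u ∨ v ∨ ¬x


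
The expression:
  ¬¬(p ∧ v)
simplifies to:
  p ∧ v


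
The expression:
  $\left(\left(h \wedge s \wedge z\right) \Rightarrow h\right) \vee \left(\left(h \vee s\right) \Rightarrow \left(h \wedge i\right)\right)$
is always true.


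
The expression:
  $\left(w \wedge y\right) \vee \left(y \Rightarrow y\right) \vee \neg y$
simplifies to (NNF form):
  $\text{True}$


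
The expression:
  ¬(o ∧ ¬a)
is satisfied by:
  {a: True, o: False}
  {o: False, a: False}
  {o: True, a: True}


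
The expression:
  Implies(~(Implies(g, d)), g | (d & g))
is always true.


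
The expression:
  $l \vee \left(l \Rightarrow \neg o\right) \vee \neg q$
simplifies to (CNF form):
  $\text{True}$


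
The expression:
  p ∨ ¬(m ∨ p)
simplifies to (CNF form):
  p ∨ ¬m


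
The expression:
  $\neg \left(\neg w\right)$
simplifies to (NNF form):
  $w$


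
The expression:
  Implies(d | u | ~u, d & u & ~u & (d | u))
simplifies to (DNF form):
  False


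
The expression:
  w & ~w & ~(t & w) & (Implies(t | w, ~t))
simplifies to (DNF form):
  False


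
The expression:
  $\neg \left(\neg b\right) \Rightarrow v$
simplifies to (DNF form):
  $v \vee \neg b$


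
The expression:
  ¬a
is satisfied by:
  {a: False}


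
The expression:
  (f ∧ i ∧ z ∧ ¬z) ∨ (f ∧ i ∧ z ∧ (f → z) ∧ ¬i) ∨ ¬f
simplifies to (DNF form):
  ¬f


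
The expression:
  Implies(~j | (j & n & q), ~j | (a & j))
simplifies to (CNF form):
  a | ~j | ~n | ~q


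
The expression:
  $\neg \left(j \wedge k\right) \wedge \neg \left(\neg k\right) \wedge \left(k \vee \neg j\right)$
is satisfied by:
  {k: True, j: False}


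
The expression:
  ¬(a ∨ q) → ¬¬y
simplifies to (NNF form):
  a ∨ q ∨ y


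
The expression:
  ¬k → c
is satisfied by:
  {k: True, c: True}
  {k: True, c: False}
  {c: True, k: False}


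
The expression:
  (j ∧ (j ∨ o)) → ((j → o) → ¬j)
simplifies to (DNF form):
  ¬j ∨ ¬o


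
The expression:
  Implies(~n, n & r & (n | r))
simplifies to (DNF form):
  n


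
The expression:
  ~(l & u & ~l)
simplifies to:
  True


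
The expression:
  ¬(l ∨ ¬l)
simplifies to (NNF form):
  False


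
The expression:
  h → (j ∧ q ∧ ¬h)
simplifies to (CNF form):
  ¬h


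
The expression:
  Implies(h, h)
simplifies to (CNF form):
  True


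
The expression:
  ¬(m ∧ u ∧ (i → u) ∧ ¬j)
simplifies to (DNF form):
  j ∨ ¬m ∨ ¬u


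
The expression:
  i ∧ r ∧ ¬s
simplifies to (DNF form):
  i ∧ r ∧ ¬s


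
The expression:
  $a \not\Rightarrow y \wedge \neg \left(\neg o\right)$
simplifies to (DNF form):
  $a \wedge o \wedge \neg y$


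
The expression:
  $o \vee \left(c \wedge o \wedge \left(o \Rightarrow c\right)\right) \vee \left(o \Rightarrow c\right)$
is always true.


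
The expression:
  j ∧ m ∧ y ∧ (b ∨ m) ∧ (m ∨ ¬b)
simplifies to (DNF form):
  j ∧ m ∧ y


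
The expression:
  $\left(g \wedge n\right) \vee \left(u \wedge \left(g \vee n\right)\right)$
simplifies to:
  $\left(g \wedge n\right) \vee \left(g \wedge u\right) \vee \left(n \wedge u\right)$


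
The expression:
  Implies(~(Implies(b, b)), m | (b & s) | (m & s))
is always true.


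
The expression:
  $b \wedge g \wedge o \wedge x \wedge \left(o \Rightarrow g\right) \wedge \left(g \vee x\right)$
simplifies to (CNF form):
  $b \wedge g \wedge o \wedge x$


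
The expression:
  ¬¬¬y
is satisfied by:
  {y: False}


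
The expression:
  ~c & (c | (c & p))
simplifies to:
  False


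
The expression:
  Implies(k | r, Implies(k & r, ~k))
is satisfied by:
  {k: False, r: False}
  {r: True, k: False}
  {k: True, r: False}


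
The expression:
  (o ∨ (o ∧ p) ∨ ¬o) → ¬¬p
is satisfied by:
  {p: True}


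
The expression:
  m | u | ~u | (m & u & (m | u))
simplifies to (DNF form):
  True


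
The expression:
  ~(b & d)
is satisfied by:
  {d: False, b: False}
  {b: True, d: False}
  {d: True, b: False}


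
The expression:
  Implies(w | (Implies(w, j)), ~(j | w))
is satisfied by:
  {w: False, j: False}


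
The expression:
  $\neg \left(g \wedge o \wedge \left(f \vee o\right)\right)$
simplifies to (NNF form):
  $\neg g \vee \neg o$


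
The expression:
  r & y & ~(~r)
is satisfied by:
  {r: True, y: True}


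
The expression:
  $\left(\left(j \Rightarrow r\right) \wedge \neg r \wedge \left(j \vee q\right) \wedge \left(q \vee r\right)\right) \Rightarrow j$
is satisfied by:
  {r: True, j: True, q: False}
  {r: True, j: False, q: False}
  {j: True, r: False, q: False}
  {r: False, j: False, q: False}
  {r: True, q: True, j: True}
  {r: True, q: True, j: False}
  {q: True, j: True, r: False}


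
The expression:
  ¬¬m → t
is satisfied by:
  {t: True, m: False}
  {m: False, t: False}
  {m: True, t: True}


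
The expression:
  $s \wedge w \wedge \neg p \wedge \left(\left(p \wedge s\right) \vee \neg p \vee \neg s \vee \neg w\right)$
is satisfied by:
  {w: True, s: True, p: False}


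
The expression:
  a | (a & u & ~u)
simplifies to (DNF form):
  a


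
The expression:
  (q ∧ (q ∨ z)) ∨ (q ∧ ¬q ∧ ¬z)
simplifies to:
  q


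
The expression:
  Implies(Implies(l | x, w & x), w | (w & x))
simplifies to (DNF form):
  l | w | x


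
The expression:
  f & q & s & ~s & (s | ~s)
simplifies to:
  False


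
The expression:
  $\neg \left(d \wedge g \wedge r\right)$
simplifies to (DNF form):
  $\neg d \vee \neg g \vee \neg r$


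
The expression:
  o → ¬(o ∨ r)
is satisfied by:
  {o: False}


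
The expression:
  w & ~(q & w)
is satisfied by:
  {w: True, q: False}


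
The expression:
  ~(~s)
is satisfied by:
  {s: True}


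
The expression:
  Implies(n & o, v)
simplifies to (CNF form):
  v | ~n | ~o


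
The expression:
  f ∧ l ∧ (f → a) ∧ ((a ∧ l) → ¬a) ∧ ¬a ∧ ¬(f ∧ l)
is never true.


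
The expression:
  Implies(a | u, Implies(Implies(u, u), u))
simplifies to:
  u | ~a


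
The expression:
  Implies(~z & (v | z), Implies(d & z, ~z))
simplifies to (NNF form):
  True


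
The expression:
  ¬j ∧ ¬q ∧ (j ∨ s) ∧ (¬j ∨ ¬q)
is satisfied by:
  {s: True, q: False, j: False}


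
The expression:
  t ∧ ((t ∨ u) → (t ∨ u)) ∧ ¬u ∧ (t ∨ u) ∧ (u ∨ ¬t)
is never true.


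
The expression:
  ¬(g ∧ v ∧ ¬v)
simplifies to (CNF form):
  True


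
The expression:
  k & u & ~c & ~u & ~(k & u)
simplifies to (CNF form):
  False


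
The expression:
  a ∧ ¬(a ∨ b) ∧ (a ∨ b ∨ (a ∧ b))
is never true.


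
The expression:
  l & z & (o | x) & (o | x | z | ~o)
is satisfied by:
  {z: True, x: True, o: True, l: True}
  {z: True, x: True, l: True, o: False}
  {z: True, o: True, l: True, x: False}


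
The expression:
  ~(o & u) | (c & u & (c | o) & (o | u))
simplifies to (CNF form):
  c | ~o | ~u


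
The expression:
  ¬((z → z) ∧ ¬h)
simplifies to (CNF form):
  h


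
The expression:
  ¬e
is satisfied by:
  {e: False}


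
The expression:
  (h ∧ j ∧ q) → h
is always true.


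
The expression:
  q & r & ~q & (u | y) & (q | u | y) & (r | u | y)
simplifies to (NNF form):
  False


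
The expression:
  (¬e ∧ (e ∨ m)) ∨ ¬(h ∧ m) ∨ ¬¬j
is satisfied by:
  {j: True, m: False, e: False, h: False}
  {j: False, m: False, e: False, h: False}
  {h: True, j: True, m: False, e: False}
  {h: True, j: False, m: False, e: False}
  {e: True, j: True, m: False, h: False}
  {e: True, j: False, m: False, h: False}
  {h: True, e: True, j: True, m: False}
  {h: True, e: True, j: False, m: False}
  {m: True, j: True, h: False, e: False}
  {m: True, j: False, h: False, e: False}
  {h: True, m: True, j: True, e: False}
  {h: True, m: True, j: False, e: False}
  {e: True, m: True, j: True, h: False}
  {e: True, m: True, j: False, h: False}
  {e: True, m: True, h: True, j: True}


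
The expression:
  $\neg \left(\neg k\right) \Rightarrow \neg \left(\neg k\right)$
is always true.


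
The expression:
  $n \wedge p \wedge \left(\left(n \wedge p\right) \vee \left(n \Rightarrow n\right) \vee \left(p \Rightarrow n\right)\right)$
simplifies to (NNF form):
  $n \wedge p$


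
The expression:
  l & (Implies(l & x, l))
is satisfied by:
  {l: True}


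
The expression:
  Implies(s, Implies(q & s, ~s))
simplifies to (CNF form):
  ~q | ~s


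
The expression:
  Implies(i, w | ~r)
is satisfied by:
  {w: True, i: False, r: False}
  {w: False, i: False, r: False}
  {r: True, w: True, i: False}
  {r: True, w: False, i: False}
  {i: True, w: True, r: False}
  {i: True, w: False, r: False}
  {i: True, r: True, w: True}


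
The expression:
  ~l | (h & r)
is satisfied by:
  {h: True, r: True, l: False}
  {h: True, r: False, l: False}
  {r: True, h: False, l: False}
  {h: False, r: False, l: False}
  {h: True, l: True, r: True}


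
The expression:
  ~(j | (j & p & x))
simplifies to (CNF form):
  ~j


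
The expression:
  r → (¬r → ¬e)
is always true.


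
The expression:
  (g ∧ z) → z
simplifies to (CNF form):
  True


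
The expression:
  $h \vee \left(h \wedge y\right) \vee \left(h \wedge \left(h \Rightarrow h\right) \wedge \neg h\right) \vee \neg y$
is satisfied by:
  {h: True, y: False}
  {y: False, h: False}
  {y: True, h: True}


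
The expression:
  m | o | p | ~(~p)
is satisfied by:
  {o: True, m: True, p: True}
  {o: True, m: True, p: False}
  {o: True, p: True, m: False}
  {o: True, p: False, m: False}
  {m: True, p: True, o: False}
  {m: True, p: False, o: False}
  {p: True, m: False, o: False}


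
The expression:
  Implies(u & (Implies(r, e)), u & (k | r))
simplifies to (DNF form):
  k | r | ~u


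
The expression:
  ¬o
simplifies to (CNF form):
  ¬o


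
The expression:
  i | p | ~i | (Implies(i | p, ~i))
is always true.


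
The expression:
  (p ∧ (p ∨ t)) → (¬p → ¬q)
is always true.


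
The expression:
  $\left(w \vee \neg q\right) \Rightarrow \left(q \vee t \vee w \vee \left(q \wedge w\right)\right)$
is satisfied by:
  {t: True, q: True, w: True}
  {t: True, q: True, w: False}
  {t: True, w: True, q: False}
  {t: True, w: False, q: False}
  {q: True, w: True, t: False}
  {q: True, w: False, t: False}
  {w: True, q: False, t: False}


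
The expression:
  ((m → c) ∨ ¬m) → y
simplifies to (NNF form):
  y ∨ (m ∧ ¬c)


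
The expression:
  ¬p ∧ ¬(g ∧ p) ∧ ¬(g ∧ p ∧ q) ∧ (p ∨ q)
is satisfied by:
  {q: True, p: False}


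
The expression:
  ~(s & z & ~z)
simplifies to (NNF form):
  True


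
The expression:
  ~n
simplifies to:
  ~n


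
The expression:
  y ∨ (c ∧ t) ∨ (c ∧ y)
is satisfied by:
  {y: True, c: True, t: True}
  {y: True, c: True, t: False}
  {y: True, t: True, c: False}
  {y: True, t: False, c: False}
  {c: True, t: True, y: False}


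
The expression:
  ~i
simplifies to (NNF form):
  ~i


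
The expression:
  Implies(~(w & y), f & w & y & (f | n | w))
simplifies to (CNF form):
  w & y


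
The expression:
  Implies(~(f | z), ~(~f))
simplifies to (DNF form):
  f | z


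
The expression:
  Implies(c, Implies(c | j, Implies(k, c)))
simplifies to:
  True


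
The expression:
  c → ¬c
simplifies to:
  ¬c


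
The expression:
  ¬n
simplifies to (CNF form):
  ¬n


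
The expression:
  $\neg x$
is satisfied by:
  {x: False}


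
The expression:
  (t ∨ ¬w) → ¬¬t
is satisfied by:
  {t: True, w: True}
  {t: True, w: False}
  {w: True, t: False}


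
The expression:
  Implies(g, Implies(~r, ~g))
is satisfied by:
  {r: True, g: False}
  {g: False, r: False}
  {g: True, r: True}


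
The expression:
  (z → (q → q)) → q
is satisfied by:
  {q: True}


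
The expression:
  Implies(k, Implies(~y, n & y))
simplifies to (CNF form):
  y | ~k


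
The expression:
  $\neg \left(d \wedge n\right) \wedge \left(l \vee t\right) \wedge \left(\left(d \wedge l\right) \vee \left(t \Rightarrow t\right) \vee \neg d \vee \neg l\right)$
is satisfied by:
  {t: True, l: True, d: False, n: False}
  {t: True, l: False, d: False, n: False}
  {l: True, n: False, t: False, d: False}
  {n: True, t: True, l: True, d: False}
  {n: True, t: True, l: False, d: False}
  {n: True, l: True, t: False, d: False}
  {d: True, t: True, l: True, n: False}
  {d: True, t: True, l: False, n: False}
  {d: True, l: True, t: False, n: False}


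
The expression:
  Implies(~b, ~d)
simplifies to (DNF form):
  b | ~d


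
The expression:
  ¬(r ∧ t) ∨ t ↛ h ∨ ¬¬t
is always true.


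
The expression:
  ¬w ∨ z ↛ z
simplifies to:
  ¬w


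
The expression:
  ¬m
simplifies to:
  ¬m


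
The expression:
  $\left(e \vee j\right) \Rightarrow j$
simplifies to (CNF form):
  $j \vee \neg e$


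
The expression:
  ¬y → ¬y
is always true.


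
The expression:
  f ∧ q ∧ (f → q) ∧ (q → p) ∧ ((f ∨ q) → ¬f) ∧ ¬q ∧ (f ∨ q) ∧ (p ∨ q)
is never true.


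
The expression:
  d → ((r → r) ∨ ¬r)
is always true.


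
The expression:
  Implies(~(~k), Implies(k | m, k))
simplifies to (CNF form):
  True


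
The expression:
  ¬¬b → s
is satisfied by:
  {s: True, b: False}
  {b: False, s: False}
  {b: True, s: True}


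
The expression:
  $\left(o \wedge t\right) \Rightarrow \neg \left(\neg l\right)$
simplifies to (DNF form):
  $l \vee \neg o \vee \neg t$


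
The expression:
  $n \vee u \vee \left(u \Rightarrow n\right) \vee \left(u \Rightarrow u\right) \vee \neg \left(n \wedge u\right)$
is always true.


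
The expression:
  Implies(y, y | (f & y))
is always true.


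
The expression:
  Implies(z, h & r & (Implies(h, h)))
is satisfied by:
  {r: True, h: True, z: False}
  {r: True, h: False, z: False}
  {h: True, r: False, z: False}
  {r: False, h: False, z: False}
  {r: True, z: True, h: True}


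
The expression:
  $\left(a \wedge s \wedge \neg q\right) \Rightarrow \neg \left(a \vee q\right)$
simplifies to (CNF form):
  $q \vee \neg a \vee \neg s$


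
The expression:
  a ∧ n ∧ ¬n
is never true.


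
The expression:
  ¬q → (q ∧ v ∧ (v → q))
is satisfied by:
  {q: True}


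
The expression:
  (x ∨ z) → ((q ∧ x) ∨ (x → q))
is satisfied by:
  {q: True, x: False}
  {x: False, q: False}
  {x: True, q: True}


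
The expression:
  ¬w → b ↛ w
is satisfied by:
  {b: True, w: True}
  {b: True, w: False}
  {w: True, b: False}


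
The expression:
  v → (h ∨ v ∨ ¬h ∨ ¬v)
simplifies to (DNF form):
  True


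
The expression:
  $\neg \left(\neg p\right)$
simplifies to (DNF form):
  $p$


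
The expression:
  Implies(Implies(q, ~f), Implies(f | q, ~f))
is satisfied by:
  {q: True, f: False}
  {f: False, q: False}
  {f: True, q: True}


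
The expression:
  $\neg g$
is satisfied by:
  {g: False}


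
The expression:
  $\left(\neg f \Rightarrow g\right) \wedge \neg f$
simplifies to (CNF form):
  $g \wedge \neg f$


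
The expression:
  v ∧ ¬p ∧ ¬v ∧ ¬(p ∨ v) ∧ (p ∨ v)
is never true.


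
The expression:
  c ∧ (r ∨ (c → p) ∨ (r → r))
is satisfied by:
  {c: True}


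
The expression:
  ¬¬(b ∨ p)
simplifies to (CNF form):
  b ∨ p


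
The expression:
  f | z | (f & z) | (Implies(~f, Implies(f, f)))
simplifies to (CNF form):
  True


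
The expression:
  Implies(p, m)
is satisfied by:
  {m: True, p: False}
  {p: False, m: False}
  {p: True, m: True}


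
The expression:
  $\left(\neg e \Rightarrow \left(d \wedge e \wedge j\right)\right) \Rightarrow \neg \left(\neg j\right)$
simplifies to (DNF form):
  $j \vee \neg e$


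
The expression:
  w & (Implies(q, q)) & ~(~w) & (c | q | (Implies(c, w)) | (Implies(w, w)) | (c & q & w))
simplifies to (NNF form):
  w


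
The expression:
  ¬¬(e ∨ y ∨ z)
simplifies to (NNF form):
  e ∨ y ∨ z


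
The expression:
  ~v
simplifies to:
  ~v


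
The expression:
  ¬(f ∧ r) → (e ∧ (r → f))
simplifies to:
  (e ∧ ¬r) ∨ (f ∧ r)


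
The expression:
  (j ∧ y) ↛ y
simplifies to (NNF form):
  False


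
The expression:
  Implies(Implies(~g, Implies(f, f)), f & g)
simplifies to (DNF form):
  f & g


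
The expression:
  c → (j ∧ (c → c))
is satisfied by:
  {j: True, c: False}
  {c: False, j: False}
  {c: True, j: True}


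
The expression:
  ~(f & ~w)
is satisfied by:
  {w: True, f: False}
  {f: False, w: False}
  {f: True, w: True}


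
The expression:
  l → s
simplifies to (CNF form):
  s ∨ ¬l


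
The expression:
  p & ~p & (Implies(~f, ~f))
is never true.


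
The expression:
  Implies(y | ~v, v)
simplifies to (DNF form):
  v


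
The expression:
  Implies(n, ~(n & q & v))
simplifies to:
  ~n | ~q | ~v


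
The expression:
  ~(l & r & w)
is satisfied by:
  {l: False, w: False, r: False}
  {r: True, l: False, w: False}
  {w: True, l: False, r: False}
  {r: True, w: True, l: False}
  {l: True, r: False, w: False}
  {r: True, l: True, w: False}
  {w: True, l: True, r: False}


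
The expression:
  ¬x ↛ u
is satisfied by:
  {u: True, x: False}
  {x: False, u: False}
  {x: True, u: True}


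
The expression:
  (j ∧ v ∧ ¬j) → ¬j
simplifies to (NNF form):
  True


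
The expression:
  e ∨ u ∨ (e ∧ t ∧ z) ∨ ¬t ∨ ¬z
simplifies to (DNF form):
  e ∨ u ∨ ¬t ∨ ¬z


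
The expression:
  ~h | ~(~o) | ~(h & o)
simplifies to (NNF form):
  True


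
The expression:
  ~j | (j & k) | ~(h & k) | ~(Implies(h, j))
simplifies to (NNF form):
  True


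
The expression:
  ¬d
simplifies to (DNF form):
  ¬d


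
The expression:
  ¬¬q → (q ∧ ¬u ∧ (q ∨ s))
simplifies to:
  ¬q ∨ ¬u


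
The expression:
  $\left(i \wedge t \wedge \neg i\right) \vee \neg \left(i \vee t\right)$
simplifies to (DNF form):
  $\neg i \wedge \neg t$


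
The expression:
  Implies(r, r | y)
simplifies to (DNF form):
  True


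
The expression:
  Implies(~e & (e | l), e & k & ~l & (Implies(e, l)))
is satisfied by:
  {e: True, l: False}
  {l: False, e: False}
  {l: True, e: True}


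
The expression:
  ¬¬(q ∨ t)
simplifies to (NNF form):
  q ∨ t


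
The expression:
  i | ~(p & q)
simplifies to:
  i | ~p | ~q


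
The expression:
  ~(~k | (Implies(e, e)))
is never true.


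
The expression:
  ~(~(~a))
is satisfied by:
  {a: False}


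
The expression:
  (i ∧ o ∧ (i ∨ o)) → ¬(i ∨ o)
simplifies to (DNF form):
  ¬i ∨ ¬o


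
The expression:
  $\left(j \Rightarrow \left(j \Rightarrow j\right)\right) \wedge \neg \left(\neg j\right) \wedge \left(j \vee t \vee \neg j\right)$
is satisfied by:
  {j: True}


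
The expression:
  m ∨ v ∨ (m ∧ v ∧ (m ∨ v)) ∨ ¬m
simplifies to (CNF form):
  True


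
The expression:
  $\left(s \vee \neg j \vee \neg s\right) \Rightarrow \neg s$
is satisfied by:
  {s: False}


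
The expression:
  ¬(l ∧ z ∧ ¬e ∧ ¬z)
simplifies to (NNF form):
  True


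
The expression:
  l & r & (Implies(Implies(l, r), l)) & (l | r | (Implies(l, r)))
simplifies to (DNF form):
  l & r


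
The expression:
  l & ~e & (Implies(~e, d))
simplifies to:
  d & l & ~e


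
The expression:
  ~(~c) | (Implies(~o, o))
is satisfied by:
  {o: True, c: True}
  {o: True, c: False}
  {c: True, o: False}


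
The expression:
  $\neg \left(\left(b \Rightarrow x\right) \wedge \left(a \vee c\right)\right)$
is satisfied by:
  {b: True, x: False, c: False, a: False}
  {b: False, x: False, c: False, a: False}
  {b: True, a: True, x: False, c: False}
  {b: True, c: True, a: False, x: False}
  {b: True, c: True, a: True, x: False}
  {b: True, x: True, a: False, c: False}
  {x: True, a: False, c: False, b: False}


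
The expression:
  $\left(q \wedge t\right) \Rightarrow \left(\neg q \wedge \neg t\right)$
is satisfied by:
  {t: False, q: False}
  {q: True, t: False}
  {t: True, q: False}


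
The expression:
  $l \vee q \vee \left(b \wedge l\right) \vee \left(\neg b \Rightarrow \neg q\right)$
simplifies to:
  $\text{True}$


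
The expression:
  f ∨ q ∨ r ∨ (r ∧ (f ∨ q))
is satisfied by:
  {r: True, q: True, f: True}
  {r: True, q: True, f: False}
  {r: True, f: True, q: False}
  {r: True, f: False, q: False}
  {q: True, f: True, r: False}
  {q: True, f: False, r: False}
  {f: True, q: False, r: False}


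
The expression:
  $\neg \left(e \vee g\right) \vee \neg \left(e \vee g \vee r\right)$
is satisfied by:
  {g: False, e: False}


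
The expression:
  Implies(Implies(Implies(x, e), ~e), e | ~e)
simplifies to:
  True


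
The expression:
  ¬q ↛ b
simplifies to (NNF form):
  b ∨ ¬q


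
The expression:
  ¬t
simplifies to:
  ¬t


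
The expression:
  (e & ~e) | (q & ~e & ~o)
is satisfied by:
  {q: True, e: False, o: False}


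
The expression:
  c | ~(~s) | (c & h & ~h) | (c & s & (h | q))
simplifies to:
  c | s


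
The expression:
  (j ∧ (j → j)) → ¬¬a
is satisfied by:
  {a: True, j: False}
  {j: False, a: False}
  {j: True, a: True}


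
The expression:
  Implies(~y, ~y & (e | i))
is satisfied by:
  {i: True, y: True, e: True}
  {i: True, y: True, e: False}
  {i: True, e: True, y: False}
  {i: True, e: False, y: False}
  {y: True, e: True, i: False}
  {y: True, e: False, i: False}
  {e: True, y: False, i: False}


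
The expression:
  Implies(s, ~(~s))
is always true.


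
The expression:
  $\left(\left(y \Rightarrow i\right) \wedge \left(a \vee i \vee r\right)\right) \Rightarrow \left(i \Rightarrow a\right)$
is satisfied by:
  {a: True, i: False}
  {i: False, a: False}
  {i: True, a: True}


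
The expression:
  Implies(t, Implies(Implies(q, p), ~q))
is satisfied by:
  {p: False, t: False, q: False}
  {q: True, p: False, t: False}
  {t: True, p: False, q: False}
  {q: True, t: True, p: False}
  {p: True, q: False, t: False}
  {q: True, p: True, t: False}
  {t: True, p: True, q: False}


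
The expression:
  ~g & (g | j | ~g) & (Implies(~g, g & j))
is never true.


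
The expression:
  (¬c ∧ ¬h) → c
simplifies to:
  c ∨ h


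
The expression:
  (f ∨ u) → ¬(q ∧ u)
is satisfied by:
  {u: False, q: False}
  {q: True, u: False}
  {u: True, q: False}


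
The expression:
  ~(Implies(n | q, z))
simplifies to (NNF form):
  ~z & (n | q)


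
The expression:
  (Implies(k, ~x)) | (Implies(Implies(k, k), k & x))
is always true.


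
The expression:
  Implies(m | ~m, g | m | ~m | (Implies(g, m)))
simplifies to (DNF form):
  True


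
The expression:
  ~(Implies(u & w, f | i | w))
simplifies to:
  False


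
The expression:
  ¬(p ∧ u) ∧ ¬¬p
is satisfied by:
  {p: True, u: False}


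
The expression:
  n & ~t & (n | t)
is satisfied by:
  {n: True, t: False}


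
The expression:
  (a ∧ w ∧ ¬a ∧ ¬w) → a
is always true.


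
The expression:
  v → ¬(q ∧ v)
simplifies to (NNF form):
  ¬q ∨ ¬v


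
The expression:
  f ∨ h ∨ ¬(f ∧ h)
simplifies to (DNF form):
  True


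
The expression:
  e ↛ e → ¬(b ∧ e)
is always true.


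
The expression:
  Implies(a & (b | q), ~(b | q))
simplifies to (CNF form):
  (~a | ~b) & (~a | ~q)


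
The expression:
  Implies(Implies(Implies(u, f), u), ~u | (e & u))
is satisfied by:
  {e: True, u: False}
  {u: False, e: False}
  {u: True, e: True}


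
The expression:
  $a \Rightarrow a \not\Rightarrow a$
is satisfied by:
  {a: False}


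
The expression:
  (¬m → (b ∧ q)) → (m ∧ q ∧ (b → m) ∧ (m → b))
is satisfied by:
  {q: False, m: False, b: False}
  {b: True, q: False, m: False}
  {q: True, b: False, m: False}
  {b: True, m: True, q: True}


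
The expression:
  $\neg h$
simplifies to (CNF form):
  $\neg h$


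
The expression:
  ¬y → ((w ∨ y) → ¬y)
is always true.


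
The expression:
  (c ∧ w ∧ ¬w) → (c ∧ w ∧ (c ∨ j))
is always true.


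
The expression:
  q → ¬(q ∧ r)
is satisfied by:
  {q: False, r: False}
  {r: True, q: False}
  {q: True, r: False}


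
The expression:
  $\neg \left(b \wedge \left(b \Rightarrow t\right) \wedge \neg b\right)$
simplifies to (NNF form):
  $\text{True}$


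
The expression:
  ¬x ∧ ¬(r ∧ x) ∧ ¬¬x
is never true.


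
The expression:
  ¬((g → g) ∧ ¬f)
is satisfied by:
  {f: True}


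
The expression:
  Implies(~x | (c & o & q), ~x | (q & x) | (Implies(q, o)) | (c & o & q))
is always true.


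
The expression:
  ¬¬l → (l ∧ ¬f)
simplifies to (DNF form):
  ¬f ∨ ¬l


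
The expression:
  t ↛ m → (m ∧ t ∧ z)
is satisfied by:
  {m: True, t: False}
  {t: False, m: False}
  {t: True, m: True}


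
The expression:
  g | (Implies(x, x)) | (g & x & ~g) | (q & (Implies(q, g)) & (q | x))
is always true.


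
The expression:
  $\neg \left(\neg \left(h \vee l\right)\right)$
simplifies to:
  $h \vee l$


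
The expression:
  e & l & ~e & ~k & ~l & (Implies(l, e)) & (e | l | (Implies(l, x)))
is never true.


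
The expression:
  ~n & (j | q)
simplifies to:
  ~n & (j | q)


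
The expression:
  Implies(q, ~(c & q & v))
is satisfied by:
  {v: False, q: False, c: False}
  {c: True, v: False, q: False}
  {q: True, v: False, c: False}
  {c: True, q: True, v: False}
  {v: True, c: False, q: False}
  {c: True, v: True, q: False}
  {q: True, v: True, c: False}


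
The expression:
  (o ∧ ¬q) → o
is always true.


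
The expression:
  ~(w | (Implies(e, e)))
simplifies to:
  False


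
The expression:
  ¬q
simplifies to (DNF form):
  ¬q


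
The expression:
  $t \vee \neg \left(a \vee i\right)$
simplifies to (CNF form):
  $\left(t \vee \neg a\right) \wedge \left(t \vee \neg i\right)$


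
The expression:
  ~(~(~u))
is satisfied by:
  {u: False}


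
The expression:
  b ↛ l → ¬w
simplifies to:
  l ∨ ¬b ∨ ¬w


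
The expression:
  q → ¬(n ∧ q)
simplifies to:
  ¬n ∨ ¬q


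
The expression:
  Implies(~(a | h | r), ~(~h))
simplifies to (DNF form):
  a | h | r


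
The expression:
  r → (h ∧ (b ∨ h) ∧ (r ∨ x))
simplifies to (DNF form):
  h ∨ ¬r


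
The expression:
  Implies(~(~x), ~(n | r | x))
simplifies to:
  ~x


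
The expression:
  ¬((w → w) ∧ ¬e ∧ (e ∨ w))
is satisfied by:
  {e: True, w: False}
  {w: False, e: False}
  {w: True, e: True}


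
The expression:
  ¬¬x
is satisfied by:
  {x: True}


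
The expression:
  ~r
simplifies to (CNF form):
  ~r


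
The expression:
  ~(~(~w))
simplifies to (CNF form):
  ~w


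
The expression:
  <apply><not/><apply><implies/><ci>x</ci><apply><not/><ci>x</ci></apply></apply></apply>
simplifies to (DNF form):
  <ci>x</ci>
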